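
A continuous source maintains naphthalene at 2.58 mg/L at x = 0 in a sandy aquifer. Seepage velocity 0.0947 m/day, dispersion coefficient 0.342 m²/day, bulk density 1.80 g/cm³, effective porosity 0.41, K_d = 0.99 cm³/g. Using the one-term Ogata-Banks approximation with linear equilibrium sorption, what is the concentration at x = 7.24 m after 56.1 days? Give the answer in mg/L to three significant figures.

0.0254 mg/L

Retardation factor R = 1 + ρ_b·K_d/n = 1 + 1.80 × 0.99/0.41 = 5.346.
Sorption retards both mechanisms: v_R = v/R = 0.01771 m/day, D_R = D/R = 0.06397 m²/day.
v_R·t = 0.01771 × 56.1 = 0.993531 m; 2√(D_R t) = 3.789 m; argument = (7.24 − 0.993531)/3.789 = 1.649.
C = C₀ × ½·erfc(1.649) = 2.58 × 0.009849 = 0.0254 mg/L.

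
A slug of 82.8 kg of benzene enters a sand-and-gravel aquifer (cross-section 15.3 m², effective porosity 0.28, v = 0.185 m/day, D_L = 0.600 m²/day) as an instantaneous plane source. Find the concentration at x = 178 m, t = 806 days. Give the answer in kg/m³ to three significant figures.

For an instantaneous plane source, C(x,t) = M/(n_e·A·√(4πDt)) · exp(−(x−vt)²/(4Dt)), with n_e·A the pore (flow) area.
Plume center vt = 0.185 × 806 = 149.11 m, so the well at 178 m is 28.89 m downgradient of the peak.
√(4πDt) = 77.96 m, giving peak height M/(n_e·A·√(4πDt)) = 82.8/(0.28 × 15.3 × 77.96) = 0.2479 kg/m³.
(x−vt)²/(4Dt) = (28.89)²/(4 × 0.600 × 806) = 0.4315; exp(−0.4315) = 0.6495.
C = 0.2479 × 0.6495 = 0.161 kg/m³.

0.161 kg/m³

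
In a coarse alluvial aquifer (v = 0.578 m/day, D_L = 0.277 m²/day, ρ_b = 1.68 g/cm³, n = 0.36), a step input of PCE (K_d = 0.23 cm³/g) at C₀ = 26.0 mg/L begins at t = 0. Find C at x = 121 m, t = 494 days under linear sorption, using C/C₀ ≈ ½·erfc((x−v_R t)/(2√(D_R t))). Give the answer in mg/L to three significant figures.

Retardation factor R = 1 + ρ_b·K_d/n = 1 + 1.68 × 0.23/0.36 = 2.073.
Sorption retards both mechanisms: v_R = v/R = 0.2788 m/day, D_R = D/R = 0.1336 m²/day.
v_R·t = 0.2788 × 494 = 137.7272 m; 2√(D_R t) = 16.25 m; argument = (121 − 137.7272)/16.25 = -1.029.
C = C₀ × ½·erfc(-1.029) = 26.0 × 0.9272 = 24.1 mg/L.

24.1 mg/L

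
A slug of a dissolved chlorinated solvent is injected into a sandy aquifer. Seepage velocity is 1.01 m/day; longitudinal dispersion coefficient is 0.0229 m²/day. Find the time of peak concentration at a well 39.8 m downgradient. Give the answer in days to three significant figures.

39.4 days

For the 1D instantaneous-source solution, setting ∂C/∂t = 0 at fixed x gives v²t² + 2Dt − x² = 0, so t = (√(D² + v²x²) − D)/v².
√(D² + v²x²) = √(0.0229² + 1.01² × 39.8²) = 40.20; v² = 1.0201.
t = (40.20 − 0.0229)/1.0201 = 39.4 days (vs. the pure-advection estimate x/v = 39.4 d).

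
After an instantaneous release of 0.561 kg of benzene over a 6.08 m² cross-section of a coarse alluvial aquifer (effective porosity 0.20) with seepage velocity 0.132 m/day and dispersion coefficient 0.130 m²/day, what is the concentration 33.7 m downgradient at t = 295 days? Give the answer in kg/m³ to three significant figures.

For an instantaneous plane source, C(x,t) = M/(n_e·A·√(4πDt)) · exp(−(x−vt)²/(4Dt)), with n_e·A the pore (flow) area.
Plume center vt = 0.132 × 295 = 38.94 m, so the well at 33.7 m is 5.24 m upgradient of the peak.
√(4πDt) = 21.95 m, giving peak height M/(n_e·A·√(4πDt)) = 0.561/(0.20 × 6.08 × 21.95) = 0.02102 kg/m³.
(x−vt)²/(4Dt) = (-5.24)²/(4 × 0.130 × 295) = 0.1790; exp(−0.1790) = 0.8361.
C = 0.02102 × 0.8361 = 0.0176 kg/m³.

0.0176 kg/m³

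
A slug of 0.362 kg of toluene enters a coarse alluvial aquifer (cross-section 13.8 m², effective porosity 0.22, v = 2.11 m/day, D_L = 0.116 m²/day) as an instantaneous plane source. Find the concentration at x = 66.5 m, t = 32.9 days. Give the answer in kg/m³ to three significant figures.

For an instantaneous plane source, C(x,t) = M/(n_e·A·√(4πDt)) · exp(−(x−vt)²/(4Dt)), with n_e·A the pore (flow) area.
Plume center vt = 2.11 × 32.9 = 69.419 m, so the well at 66.5 m is 2.919 m upgradient of the peak.
√(4πDt) = 6.925 m, giving peak height M/(n_e·A·√(4πDt)) = 0.362/(0.22 × 13.8 × 6.925) = 0.01722 kg/m³.
(x−vt)²/(4Dt) = (-2.919)²/(4 × 0.116 × 32.9) = 0.5582; exp(−0.5582) = 0.5722.
C = 0.01722 × 0.5722 = 0.00985 kg/m³.

0.00985 kg/m³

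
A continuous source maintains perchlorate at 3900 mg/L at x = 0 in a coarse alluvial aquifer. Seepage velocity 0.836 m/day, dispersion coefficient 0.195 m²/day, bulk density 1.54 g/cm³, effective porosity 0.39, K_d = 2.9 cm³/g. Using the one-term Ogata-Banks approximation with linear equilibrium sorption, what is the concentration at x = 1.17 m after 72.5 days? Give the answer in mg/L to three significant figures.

3870 mg/L

Retardation factor R = 1 + ρ_b·K_d/n = 1 + 1.54 × 2.9/0.39 = 12.45.
Sorption retards both mechanisms: v_R = v/R = 0.06715 m/day, D_R = D/R = 0.01566 m²/day.
v_R·t = 0.06715 × 72.5 = 4.868375 m; 2√(D_R t) = 2.131 m; argument = (1.17 − 4.868375)/2.131 = -1.736.
C = C₀ × ½·erfc(-1.736) = 3900 × 0.9930 = 3870 mg/L.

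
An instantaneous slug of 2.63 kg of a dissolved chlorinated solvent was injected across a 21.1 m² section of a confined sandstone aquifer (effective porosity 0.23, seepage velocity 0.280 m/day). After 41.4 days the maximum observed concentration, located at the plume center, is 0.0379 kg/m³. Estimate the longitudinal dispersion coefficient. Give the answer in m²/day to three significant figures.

0.393 m²/day

At the plume center C_max = M/(n_e·A·√(4πDt)), so D = M²/(4πt·(n_e·A·C_max)²).
n_e·A·C_max = 0.23 × 21.1 × 0.0379 = 0.1839 kg/m.
D = 2.63²/(4π × 41.4 × 0.1839²) = 0.393 m²/day.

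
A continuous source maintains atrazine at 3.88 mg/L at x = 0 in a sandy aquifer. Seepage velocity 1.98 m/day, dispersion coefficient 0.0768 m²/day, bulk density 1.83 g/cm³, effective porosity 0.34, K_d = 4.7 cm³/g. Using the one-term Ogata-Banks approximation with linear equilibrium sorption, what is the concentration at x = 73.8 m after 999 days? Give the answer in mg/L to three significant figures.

Retardation factor R = 1 + ρ_b·K_d/n = 1 + 1.83 × 4.7/0.34 = 26.30.
Sorption retards both mechanisms: v_R = v/R = 0.07529 m/day, D_R = D/R = 0.002920 m²/day.
v_R·t = 0.07529 × 999 = 75.21471 m; 2√(D_R t) = 3.416 m; argument = (73.8 − 75.21471)/3.416 = -0.4141.
C = C₀ × ½·erfc(-0.4141) = 3.88 × 0.7209 = 2.80 mg/L.

2.80 mg/L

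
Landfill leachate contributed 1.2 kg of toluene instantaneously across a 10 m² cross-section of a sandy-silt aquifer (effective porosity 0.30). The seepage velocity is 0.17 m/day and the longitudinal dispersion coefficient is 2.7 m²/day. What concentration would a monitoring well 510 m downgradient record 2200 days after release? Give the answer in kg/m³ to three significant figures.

For an instantaneous plane source, C(x,t) = M/(n_e·A·√(4πDt)) · exp(−(x−vt)²/(4Dt)), with n_e·A the pore (flow) area.
Plume center vt = 0.17 × 2200 = 374 m, so the well at 510 m is 136 m downgradient of the peak.
√(4πDt) = 273.2 m, giving peak height M/(n_e·A·√(4πDt)) = 1.2/(0.30 × 10 × 273.2) = 0.001464 kg/m³.
(x−vt)²/(4Dt) = (136)²/(4 × 2.7 × 2200) = 0.7785; exp(−0.7785) = 0.4591.
C = 0.001464 × 0.4591 = 0.000672 kg/m³.

0.000672 kg/m³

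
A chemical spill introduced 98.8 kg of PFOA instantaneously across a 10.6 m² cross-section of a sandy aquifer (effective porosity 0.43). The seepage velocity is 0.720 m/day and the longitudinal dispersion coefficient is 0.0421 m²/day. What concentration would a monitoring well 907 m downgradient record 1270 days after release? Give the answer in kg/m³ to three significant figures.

0.647 kg/m³

For an instantaneous plane source, C(x,t) = M/(n_e·A·√(4πDt)) · exp(−(x−vt)²/(4Dt)), with n_e·A the pore (flow) area.
Plume center vt = 0.720 × 1270 = 914.4 m, so the well at 907 m is 7.4 m upgradient of the peak.
√(4πDt) = 25.92 m, giving peak height M/(n_e·A·√(4πDt)) = 98.8/(0.43 × 10.6 × 25.92) = 0.8363 kg/m³.
(x−vt)²/(4Dt) = (-7.4)²/(4 × 0.0421 × 1270) = 0.2560; exp(−0.2560) = 0.7741.
C = 0.8363 × 0.7741 = 0.647 kg/m³.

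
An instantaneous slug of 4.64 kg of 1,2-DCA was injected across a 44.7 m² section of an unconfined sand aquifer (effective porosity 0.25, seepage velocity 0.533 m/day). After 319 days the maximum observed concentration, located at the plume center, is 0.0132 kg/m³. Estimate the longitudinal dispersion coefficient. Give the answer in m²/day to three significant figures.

0.247 m²/day

At the plume center C_max = M/(n_e·A·√(4πDt)), so D = M²/(4πt·(n_e·A·C_max)²).
n_e·A·C_max = 0.25 × 44.7 × 0.0132 = 0.1475 kg/m.
D = 4.64²/(4π × 319 × 0.1475²) = 0.247 m²/day.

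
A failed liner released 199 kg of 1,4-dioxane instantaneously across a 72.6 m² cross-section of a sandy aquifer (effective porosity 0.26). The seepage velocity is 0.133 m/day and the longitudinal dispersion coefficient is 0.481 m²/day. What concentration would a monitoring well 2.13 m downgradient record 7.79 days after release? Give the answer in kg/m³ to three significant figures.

1.42 kg/m³

For an instantaneous plane source, C(x,t) = M/(n_e·A·√(4πDt)) · exp(−(x−vt)²/(4Dt)), with n_e·A the pore (flow) area.
Plume center vt = 0.133 × 7.79 = 1.03607 m, so the well at 2.13 m is 1.09393 m downgradient of the peak.
√(4πDt) = 6.862 m, giving peak height M/(n_e·A·√(4πDt)) = 199/(0.26 × 72.6 × 6.862) = 1.536 kg/m³.
(x−vt)²/(4Dt) = (1.09393)²/(4 × 0.481 × 7.79) = 0.07984; exp(−0.07984) = 0.9233.
C = 1.536 × 0.9233 = 1.42 kg/m³.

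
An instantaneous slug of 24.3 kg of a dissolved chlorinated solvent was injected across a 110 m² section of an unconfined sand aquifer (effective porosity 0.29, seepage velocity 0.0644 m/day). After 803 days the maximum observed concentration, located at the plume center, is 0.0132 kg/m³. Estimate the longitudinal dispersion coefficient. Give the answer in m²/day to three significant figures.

At the plume center C_max = M/(n_e·A·√(4πDt)), so D = M²/(4πt·(n_e·A·C_max)²).
n_e·A·C_max = 0.29 × 110 × 0.0132 = 0.4211 kg/m.
D = 24.3²/(4π × 803 × 0.4211²) = 0.330 m²/day.

0.330 m²/day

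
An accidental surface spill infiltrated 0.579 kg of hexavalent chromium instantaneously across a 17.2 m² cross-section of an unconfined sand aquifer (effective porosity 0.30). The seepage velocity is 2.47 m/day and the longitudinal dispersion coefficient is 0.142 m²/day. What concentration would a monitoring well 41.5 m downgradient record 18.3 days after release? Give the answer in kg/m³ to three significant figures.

0.00526 kg/m³

For an instantaneous plane source, C(x,t) = M/(n_e·A·√(4πDt)) · exp(−(x−vt)²/(4Dt)), with n_e·A the pore (flow) area.
Plume center vt = 2.47 × 18.3 = 45.201 m, so the well at 41.5 m is 3.701 m upgradient of the peak.
√(4πDt) = 5.714 m, giving peak height M/(n_e·A·√(4πDt)) = 0.579/(0.30 × 17.2 × 5.714) = 0.01964 kg/m³.
(x−vt)²/(4Dt) = (-3.701)²/(4 × 0.142 × 18.3) = 1.318; exp(−1.318) = 0.2677.
C = 0.01964 × 0.2677 = 0.00526 kg/m³.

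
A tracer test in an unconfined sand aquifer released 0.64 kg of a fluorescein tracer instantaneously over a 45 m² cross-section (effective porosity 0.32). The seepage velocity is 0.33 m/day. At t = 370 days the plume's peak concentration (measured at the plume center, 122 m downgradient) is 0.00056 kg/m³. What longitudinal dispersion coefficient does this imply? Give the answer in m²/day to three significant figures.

1.35 m²/day

At the plume center C_max = M/(n_e·A·√(4πDt)), so D = M²/(4πt·(n_e·A·C_max)²).
n_e·A·C_max = 0.32 × 45 × 0.00056 = 0.008064 kg/m.
D = 0.64²/(4π × 370 × 0.008064²) = 1.35 m²/day.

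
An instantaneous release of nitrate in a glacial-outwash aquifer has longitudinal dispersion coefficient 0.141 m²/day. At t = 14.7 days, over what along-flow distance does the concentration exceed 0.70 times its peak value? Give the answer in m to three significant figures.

3.44 m

The plume is Gaussian with σ = √(2Dt) = √(2 × 0.141 × 14.7) = 2.036 m.
C/C_peak = exp(−Δx²/(2σ²)) = 0.70 ⇒ Δx = σ·√(−2 ln 0.70) = 2.036 × 0.8446 = 1.720 m.
Width = 2Δx = 3.44 m.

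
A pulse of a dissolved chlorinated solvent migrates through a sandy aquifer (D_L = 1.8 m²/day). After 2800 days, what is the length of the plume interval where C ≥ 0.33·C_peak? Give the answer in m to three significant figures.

299 m

The plume is Gaussian with σ = √(2Dt) = √(2 × 1.8 × 2800) = 100.4 m.
C/C_peak = exp(−Δx²/(2σ²)) = 0.33 ⇒ Δx = σ·√(−2 ln 0.33) = 100.4 × 1.489 = 149.5 m.
Width = 2Δx = 299 m.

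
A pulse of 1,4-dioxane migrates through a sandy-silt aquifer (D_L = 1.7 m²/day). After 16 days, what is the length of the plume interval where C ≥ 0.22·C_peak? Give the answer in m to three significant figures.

25.7 m

The plume is Gaussian with σ = √(2Dt) = √(2 × 1.7 × 16) = 7.376 m.
C/C_peak = exp(−Δx²/(2σ²)) = 0.22 ⇒ Δx = σ·√(−2 ln 0.22) = 7.376 × 1.740 = 12.83 m.
Width = 2Δx = 25.7 m.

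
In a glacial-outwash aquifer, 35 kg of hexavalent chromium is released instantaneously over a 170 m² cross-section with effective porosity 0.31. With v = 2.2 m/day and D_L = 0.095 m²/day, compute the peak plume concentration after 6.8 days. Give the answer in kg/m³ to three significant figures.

The peak of an instantaneous 1D plume sits at x = vt; there the Gaussian factor is 1 and C_max = M/(n_e·A·√(4πDt)), where n_e·A is the pore area the mass is dissolved in.
√(4πDt) = √(4π × 0.095 × 6.8) = 2.849 m, so C_max = 35/(0.31 × 170 × 2.849) = 0.233 kg/m³.

0.233 kg/m³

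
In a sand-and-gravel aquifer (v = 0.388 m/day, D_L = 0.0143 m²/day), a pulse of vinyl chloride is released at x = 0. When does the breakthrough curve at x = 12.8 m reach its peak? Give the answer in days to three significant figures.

For the 1D instantaneous-source solution, setting ∂C/∂t = 0 at fixed x gives v²t² + 2Dt − x² = 0, so t = (√(D² + v²x²) − D)/v².
√(D² + v²x²) = √(0.0143² + 0.388² × 12.8²) = 4.966; v² = 0.150544.
t = (4.966 − 0.0143)/0.150544 = 32.9 days (vs. the pure-advection estimate x/v = 33.0 d).

32.9 days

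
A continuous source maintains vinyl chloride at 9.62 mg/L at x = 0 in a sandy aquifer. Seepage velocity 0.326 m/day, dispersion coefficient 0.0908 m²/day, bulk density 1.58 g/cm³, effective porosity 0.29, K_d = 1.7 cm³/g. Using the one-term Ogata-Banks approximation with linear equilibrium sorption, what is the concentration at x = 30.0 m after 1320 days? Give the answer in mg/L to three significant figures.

Retardation factor R = 1 + ρ_b·K_d/n = 1 + 1.58 × 1.7/0.29 = 10.26.
Sorption retards both mechanisms: v_R = v/R = 0.03177 m/day, D_R = D/R = 0.008850 m²/day.
v_R·t = 0.03177 × 1320 = 41.9364 m; 2√(D_R t) = 6.836 m; argument = (30.0 − 41.9364)/6.836 = -1.746.
C = C₀ × ½·erfc(-1.746) = 9.62 × 0.9932 = 9.55 mg/L.

9.55 mg/L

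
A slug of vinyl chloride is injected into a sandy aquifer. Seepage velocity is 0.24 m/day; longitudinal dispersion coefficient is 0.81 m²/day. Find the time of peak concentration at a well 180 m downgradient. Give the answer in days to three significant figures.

For the 1D instantaneous-source solution, setting ∂C/∂t = 0 at fixed x gives v²t² + 2Dt − x² = 0, so t = (√(D² + v²x²) − D)/v².
√(D² + v²x²) = √(0.81² + 0.24² × 180²) = 43.21; v² = 0.0576.
t = (43.21 − 0.81)/0.0576 = 736 days (vs. the pure-advection estimate x/v = 750 d).

736 days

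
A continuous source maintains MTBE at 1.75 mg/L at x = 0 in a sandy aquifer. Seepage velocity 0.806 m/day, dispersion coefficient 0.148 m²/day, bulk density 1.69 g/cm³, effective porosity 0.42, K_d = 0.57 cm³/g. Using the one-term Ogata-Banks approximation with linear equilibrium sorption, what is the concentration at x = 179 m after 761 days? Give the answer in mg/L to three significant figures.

Retardation factor R = 1 + ρ_b·K_d/n = 1 + 1.69 × 0.57/0.42 = 3.294.
Sorption retards both mechanisms: v_R = v/R = 0.2447 m/day, D_R = D/R = 0.04493 m²/day.
v_R·t = 0.2447 × 761 = 186.2167 m; 2√(D_R t) = 11.69 m; argument = (179 − 186.2167)/11.69 = -0.6173.
C = C₀ × ½·erfc(-0.6173) = 1.75 × 0.8087 = 1.42 mg/L.

1.42 mg/L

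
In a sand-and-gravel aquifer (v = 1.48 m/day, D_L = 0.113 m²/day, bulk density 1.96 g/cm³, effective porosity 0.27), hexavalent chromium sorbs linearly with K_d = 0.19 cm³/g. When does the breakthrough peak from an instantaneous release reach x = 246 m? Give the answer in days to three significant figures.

Retardation factor R = 1 + ρ_b·K_d/n = 1 + 1.96 × 0.19/0.27 = 2.379.
Sorption retards both mechanisms: v_R = v/R = 0.6221 m/day, D_R = D/R = 0.04750 m²/day.
Peak time from v_R²t² + 2D_R t − x² = 0: t = (√(D_R² + v_R²x²) − D_R)/v_R².
√(D_R² + v_R²x²) = √(0.04750² + 0.6221² × 246²) = 153.0; v_R² = 0.3870.
t = (153.0 − 0.04750)/0.3870 = 395 days.

395 days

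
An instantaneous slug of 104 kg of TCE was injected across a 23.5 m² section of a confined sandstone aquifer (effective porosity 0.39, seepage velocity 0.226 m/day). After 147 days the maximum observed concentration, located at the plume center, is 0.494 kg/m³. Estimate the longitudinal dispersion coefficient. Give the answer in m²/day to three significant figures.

At the plume center C_max = M/(n_e·A·√(4πDt)), so D = M²/(4πt·(n_e·A·C_max)²).
n_e·A·C_max = 0.39 × 23.5 × 0.494 = 4.528 kg/m.
D = 104²/(4π × 147 × 4.528²) = 0.286 m²/day.

0.286 m²/day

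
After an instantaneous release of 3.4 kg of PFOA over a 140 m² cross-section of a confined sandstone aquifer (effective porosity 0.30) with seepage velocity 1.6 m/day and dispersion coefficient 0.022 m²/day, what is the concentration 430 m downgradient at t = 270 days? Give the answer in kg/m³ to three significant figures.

0.00792 kg/m³

For an instantaneous plane source, C(x,t) = M/(n_e·A·√(4πDt)) · exp(−(x−vt)²/(4Dt)), with n_e·A the pore (flow) area.
Plume center vt = 1.6 × 270 = 432 m, so the well at 430 m is 2 m upgradient of the peak.
√(4πDt) = 8.640 m, giving peak height M/(n_e·A·√(4πDt)) = 3.4/(0.30 × 140 × 8.640) = 0.009369 kg/m³.
(x−vt)²/(4Dt) = (-2)²/(4 × 0.022 × 270) = 0.1684; exp(−0.1684) = 0.8450.
C = 0.009369 × 0.8450 = 0.00792 kg/m³.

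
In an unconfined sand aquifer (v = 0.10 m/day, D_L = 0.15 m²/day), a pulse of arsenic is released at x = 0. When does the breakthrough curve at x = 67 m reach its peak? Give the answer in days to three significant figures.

655 days

For the 1D instantaneous-source solution, setting ∂C/∂t = 0 at fixed x gives v²t² + 2Dt − x² = 0, so t = (√(D² + v²x²) − D)/v².
√(D² + v²x²) = √(0.15² + 0.10² × 67²) = 6.702; v² = 0.01.
t = (6.702 − 0.15)/0.01 = 655 days (vs. the pure-advection estimate x/v = 670 d).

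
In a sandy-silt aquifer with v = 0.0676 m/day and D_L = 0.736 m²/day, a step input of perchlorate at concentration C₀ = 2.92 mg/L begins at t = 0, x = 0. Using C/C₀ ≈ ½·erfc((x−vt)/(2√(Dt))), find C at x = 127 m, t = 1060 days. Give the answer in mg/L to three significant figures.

For a continuous step input, C/C₀ ≈ ½·erfc((x−vt)/(2√(Dt))).
vt = 0.0676 × 1060 = 71.656 m and 2√(Dt) = 2√(0.736 × 1060) = 55.86 m.
Argument (x−vt)/(2√(Dt)) = (127 − 71.656)/55.86 = 0.9908; ½·erfc(0.9908) = 0.08058.
C = 2.92 × 0.08058 = 0.235 mg/L.

0.235 mg/L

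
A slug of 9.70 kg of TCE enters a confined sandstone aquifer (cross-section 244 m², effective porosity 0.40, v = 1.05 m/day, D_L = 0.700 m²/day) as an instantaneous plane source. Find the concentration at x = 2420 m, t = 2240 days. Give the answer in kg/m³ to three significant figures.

For an instantaneous plane source, C(x,t) = M/(n_e·A·√(4πDt)) · exp(−(x−vt)²/(4Dt)), with n_e·A the pore (flow) area.
Plume center vt = 1.05 × 2240 = 2352 m, so the well at 2420 m is 68 m downgradient of the peak.
√(4πDt) = 140.4 m, giving peak height M/(n_e·A·√(4πDt)) = 9.70/(0.40 × 244 × 140.4) = 0.0007079 kg/m³.
(x−vt)²/(4Dt) = (68)²/(4 × 0.700 × 2240) = 0.7372; exp(−0.7372) = 0.4785.
C = 0.0007079 × 0.4785 = 0.000339 kg/m³.

0.000339 kg/m³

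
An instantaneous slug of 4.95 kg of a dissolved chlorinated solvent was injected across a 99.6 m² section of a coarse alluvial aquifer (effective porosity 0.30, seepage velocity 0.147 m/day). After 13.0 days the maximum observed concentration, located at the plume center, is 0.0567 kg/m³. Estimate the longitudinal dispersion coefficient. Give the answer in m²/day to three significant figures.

At the plume center C_max = M/(n_e·A·√(4πDt)), so D = M²/(4πt·(n_e·A·C_max)²).
n_e·A·C_max = 0.30 × 99.6 × 0.0567 = 1.694 kg/m.
D = 4.95²/(4π × 13.0 × 1.694²) = 0.0523 m²/day.

0.0523 m²/day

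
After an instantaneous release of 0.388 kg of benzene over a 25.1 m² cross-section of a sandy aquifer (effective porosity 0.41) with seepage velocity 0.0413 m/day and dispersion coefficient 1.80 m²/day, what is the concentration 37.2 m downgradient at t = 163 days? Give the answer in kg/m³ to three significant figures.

For an instantaneous plane source, C(x,t) = M/(n_e·A·√(4πDt)) · exp(−(x−vt)²/(4Dt)), with n_e·A the pore (flow) area.
Plume center vt = 0.0413 × 163 = 6.7319 m, so the well at 37.2 m is 30.4681 m downgradient of the peak.
√(4πDt) = 60.72 m, giving peak height M/(n_e·A·√(4πDt)) = 0.388/(0.41 × 25.1 × 60.72) = 0.0006209 kg/m³.
(x−vt)²/(4Dt) = (30.4681)²/(4 × 1.80 × 163) = 0.7910; exp(−0.7910) = 0.4534.
C = 0.0006209 × 0.4534 = 0.000282 kg/m³.

0.000282 kg/m³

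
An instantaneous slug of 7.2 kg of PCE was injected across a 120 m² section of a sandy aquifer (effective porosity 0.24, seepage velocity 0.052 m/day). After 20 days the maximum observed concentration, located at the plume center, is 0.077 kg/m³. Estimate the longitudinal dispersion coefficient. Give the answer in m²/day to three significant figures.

At the plume center C_max = M/(n_e·A·√(4πDt)), so D = M²/(4πt·(n_e·A·C_max)²).
n_e·A·C_max = 0.24 × 120 × 0.077 = 2.218 kg/m.
D = 7.2²/(4π × 20 × 2.218²) = 0.0419 m²/day.

0.0419 m²/day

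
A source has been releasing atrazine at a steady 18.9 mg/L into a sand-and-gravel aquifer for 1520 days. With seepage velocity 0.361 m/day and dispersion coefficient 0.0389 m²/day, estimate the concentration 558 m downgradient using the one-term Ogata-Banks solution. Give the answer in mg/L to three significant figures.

3.72 mg/L

For a continuous step input, C/C₀ ≈ ½·erfc((x−vt)/(2√(Dt))).
vt = 0.361 × 1520 = 548.72 m and 2√(Dt) = 2√(0.0389 × 1520) = 15.38 m.
Argument (x−vt)/(2√(Dt)) = (558 − 548.72)/15.38 = 0.6034; ½·erfc(0.6034) = 0.1967.
C = 18.9 × 0.1967 = 3.72 mg/L.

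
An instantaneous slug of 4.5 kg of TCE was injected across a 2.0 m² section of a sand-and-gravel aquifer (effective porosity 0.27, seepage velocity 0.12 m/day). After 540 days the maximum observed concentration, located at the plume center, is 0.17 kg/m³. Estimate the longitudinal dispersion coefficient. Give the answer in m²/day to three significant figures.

0.354 m²/day

At the plume center C_max = M/(n_e·A·√(4πDt)), so D = M²/(4πt·(n_e·A·C_max)²).
n_e·A·C_max = 0.27 × 2.0 × 0.17 = 0.09180 kg/m.
D = 4.5²/(4π × 540 × 0.09180²) = 0.354 m²/day.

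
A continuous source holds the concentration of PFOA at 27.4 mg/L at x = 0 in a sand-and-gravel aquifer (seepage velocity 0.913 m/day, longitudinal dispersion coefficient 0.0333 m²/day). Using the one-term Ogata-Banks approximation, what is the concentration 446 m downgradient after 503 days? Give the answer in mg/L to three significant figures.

27.1 mg/L

For a continuous step input, C/C₀ ≈ ½·erfc((x−vt)/(2√(Dt))).
vt = 0.913 × 503 = 459.239 m and 2√(Dt) = 2√(0.0333 × 503) = 8.185 m.
Argument (x−vt)/(2√(Dt)) = (446 − 459.239)/8.185 = -1.617; ½·erfc(-1.617) = 0.9889.
C = 27.4 × 0.9889 = 27.1 mg/L.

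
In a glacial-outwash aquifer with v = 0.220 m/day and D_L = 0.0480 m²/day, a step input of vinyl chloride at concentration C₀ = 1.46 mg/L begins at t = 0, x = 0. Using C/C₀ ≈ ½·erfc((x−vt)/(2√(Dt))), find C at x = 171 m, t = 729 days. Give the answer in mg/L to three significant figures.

For a continuous step input, C/C₀ ≈ ½·erfc((x−vt)/(2√(Dt))).
vt = 0.220 × 729 = 160.38 m and 2√(Dt) = 2√(0.0480 × 729) = 11.83 m.
Argument (x−vt)/(2√(Dt)) = (171 − 160.38)/11.83 = 0.8977; ½·erfc(0.8977) = 0.1021.
C = 1.46 × 0.1021 = 0.149 mg/L.

0.149 mg/L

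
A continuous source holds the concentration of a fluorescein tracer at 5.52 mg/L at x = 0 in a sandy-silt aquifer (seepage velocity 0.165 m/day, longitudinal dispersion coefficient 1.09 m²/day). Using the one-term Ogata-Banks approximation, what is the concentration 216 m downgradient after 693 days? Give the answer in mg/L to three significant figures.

For a continuous step input, C/C₀ ≈ ½·erfc((x−vt)/(2√(Dt))).
vt = 0.165 × 693 = 114.345 m and 2√(Dt) = 2√(1.09 × 693) = 54.97 m.
Argument (x−vt)/(2√(Dt)) = (216 − 114.345)/54.97 = 1.849; ½·erfc(1.849) = 0.004463.
C = 5.52 × 0.004463 = 0.0246 mg/L.

0.0246 mg/L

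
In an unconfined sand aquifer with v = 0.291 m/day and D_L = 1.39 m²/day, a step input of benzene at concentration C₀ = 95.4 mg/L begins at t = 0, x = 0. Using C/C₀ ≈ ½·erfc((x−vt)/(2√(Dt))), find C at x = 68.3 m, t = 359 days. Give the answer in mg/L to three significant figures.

83.4 mg/L

For a continuous step input, C/C₀ ≈ ½·erfc((x−vt)/(2√(Dt))).
vt = 0.291 × 359 = 104.469 m and 2√(Dt) = 2√(1.39 × 359) = 44.68 m.
Argument (x−vt)/(2√(Dt)) = (68.3 − 104.469)/44.68 = -0.8095; ½·erfc(-0.8095) = 0.8739.
C = 95.4 × 0.8739 = 83.4 mg/L.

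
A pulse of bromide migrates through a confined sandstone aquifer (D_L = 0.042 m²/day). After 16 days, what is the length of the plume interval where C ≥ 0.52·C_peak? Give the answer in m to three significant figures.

2.65 m

The plume is Gaussian with σ = √(2Dt) = √(2 × 0.042 × 16) = 1.159 m.
C/C_peak = exp(−Δx²/(2σ²)) = 0.52 ⇒ Δx = σ·√(−2 ln 0.52) = 1.159 × 1.144 = 1.326 m.
Width = 2Δx = 2.65 m.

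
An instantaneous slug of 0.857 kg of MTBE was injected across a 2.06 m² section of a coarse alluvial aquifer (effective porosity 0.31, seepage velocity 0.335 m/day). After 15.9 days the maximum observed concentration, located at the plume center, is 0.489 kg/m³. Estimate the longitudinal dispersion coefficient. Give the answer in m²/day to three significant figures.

At the plume center C_max = M/(n_e·A·√(4πDt)), so D = M²/(4πt·(n_e·A·C_max)²).
n_e·A·C_max = 0.31 × 2.06 × 0.489 = 0.3123 kg/m.
D = 0.857²/(4π × 15.9 × 0.3123²) = 0.0377 m²/day.

0.0377 m²/day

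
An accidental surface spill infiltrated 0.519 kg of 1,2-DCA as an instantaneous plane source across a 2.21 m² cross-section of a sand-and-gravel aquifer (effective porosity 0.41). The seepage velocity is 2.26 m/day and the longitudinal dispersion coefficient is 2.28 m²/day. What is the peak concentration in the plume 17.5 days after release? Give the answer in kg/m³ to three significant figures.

The peak of an instantaneous 1D plume sits at x = vt; there the Gaussian factor is 1 and C_max = M/(n_e·A·√(4πDt)), where n_e·A is the pore area the mass is dissolved in.
√(4πDt) = √(4π × 2.28 × 17.5) = 22.39 m, so C_max = 0.519/(0.41 × 2.21 × 22.39) = 0.0256 kg/m³.

0.0256 kg/m³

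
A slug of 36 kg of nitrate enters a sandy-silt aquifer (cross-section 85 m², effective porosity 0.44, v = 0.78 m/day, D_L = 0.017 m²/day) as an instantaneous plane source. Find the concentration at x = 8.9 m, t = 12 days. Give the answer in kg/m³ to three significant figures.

0.464 kg/m³

For an instantaneous plane source, C(x,t) = M/(n_e·A·√(4πDt)) · exp(−(x−vt)²/(4Dt)), with n_e·A the pore (flow) area.
Plume center vt = 0.78 × 12 = 9.36 m, so the well at 8.9 m is 0.46 m upgradient of the peak.
√(4πDt) = 1.601 m, giving peak height M/(n_e·A·√(4πDt)) = 36/(0.44 × 85 × 1.601) = 0.6012 kg/m³.
(x−vt)²/(4Dt) = (-0.46)²/(4 × 0.017 × 12) = 0.2593; exp(−0.2593) = 0.7716.
C = 0.6012 × 0.7716 = 0.464 kg/m³.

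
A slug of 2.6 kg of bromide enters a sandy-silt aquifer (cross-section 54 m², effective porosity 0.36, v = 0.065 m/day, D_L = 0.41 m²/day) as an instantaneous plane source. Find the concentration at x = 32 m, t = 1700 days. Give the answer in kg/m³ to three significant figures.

0.000157 kg/m³

For an instantaneous plane source, C(x,t) = M/(n_e·A·√(4πDt)) · exp(−(x−vt)²/(4Dt)), with n_e·A the pore (flow) area.
Plume center vt = 0.065 × 1700 = 110.5 m, so the well at 32 m is 78.5 m upgradient of the peak.
√(4πDt) = 93.59 m, giving peak height M/(n_e·A·√(4πDt)) = 2.6/(0.36 × 54 × 93.59) = 0.001429 kg/m³.
(x−vt)²/(4Dt) = (-78.5)²/(4 × 0.41 × 1700) = 2.210; exp(−2.210) = 0.1097.
C = 0.001429 × 0.1097 = 0.000157 kg/m³.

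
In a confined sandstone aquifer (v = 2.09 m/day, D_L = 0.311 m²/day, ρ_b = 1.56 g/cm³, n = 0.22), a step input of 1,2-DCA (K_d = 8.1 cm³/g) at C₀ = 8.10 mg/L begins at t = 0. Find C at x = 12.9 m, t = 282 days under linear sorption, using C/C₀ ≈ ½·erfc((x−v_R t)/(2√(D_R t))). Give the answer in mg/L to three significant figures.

0.422 mg/L

Retardation factor R = 1 + ρ_b·K_d/n = 1 + 1.56 × 8.1/0.22 = 58.44.
Sorption retards both mechanisms: v_R = v/R = 0.03576 m/day, D_R = D/R = 0.005322 m²/day.
v_R·t = 0.03576 × 282 = 10.08432 m; 2√(D_R t) = 2.450 m; argument = (12.9 − 10.08432)/2.450 = 1.149.
C = C₀ × ½·erfc(1.149) = 8.10 × 0.05209 = 0.422 mg/L.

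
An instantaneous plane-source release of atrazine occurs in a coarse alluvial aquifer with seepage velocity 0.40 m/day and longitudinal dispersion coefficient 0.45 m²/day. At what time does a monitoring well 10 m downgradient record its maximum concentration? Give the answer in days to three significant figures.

22.3 days

For the 1D instantaneous-source solution, setting ∂C/∂t = 0 at fixed x gives v²t² + 2Dt − x² = 0, so t = (√(D² + v²x²) − D)/v².
√(D² + v²x²) = √(0.45² + 0.40² × 10²) = 4.025; v² = 0.16.
t = (4.025 − 0.45)/0.16 = 22.3 days (vs. the pure-advection estimate x/v = 25.0 d).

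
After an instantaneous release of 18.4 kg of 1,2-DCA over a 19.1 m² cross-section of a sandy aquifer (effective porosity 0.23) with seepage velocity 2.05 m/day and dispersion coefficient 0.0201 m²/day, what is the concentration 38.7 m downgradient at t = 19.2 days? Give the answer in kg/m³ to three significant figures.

For an instantaneous plane source, C(x,t) = M/(n_e·A·√(4πDt)) · exp(−(x−vt)²/(4Dt)), with n_e·A the pore (flow) area.
Plume center vt = 2.05 × 19.2 = 39.36 m, so the well at 38.7 m is 0.66 m upgradient of the peak.
√(4πDt) = 2.202 m, giving peak height M/(n_e·A·√(4πDt)) = 18.4/(0.23 × 19.1 × 2.202) = 1.902 kg/m³.
(x−vt)²/(4Dt) = (-0.66)²/(4 × 0.0201 × 19.2) = 0.2822; exp(−0.2822) = 0.7541.
C = 1.902 × 0.7541 = 1.43 kg/m³.

1.43 kg/m³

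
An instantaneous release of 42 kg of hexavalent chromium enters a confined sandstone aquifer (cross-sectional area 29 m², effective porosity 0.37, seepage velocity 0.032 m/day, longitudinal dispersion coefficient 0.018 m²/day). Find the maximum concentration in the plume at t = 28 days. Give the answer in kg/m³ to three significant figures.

The peak of an instantaneous 1D plume sits at x = vt; there the Gaussian factor is 1 and C_max = M/(n_e·A·√(4πDt)), where n_e·A is the pore area the mass is dissolved in.
√(4πDt) = √(4π × 0.018 × 28) = 2.517 m, so C_max = 42/(0.37 × 29 × 2.517) = 1.56 kg/m³.

1.56 kg/m³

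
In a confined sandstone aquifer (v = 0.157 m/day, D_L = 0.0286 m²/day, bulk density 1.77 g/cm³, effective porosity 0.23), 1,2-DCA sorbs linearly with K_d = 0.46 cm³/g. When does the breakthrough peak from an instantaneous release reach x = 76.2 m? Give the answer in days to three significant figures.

Retardation factor R = 1 + ρ_b·K_d/n = 1 + 1.77 × 0.46/0.23 = 4.540.
Sorption retards both mechanisms: v_R = v/R = 0.03458 m/day, D_R = D/R = 0.006300 m²/day.
Peak time from v_R²t² + 2D_R t − x² = 0: t = (√(D_R² + v_R²x²) − D_R)/v_R².
√(D_R² + v_R²x²) = √(0.006300² + 0.03458² × 76.2²) = 2.635; v_R² = 0.001196.
t = (2.635 − 0.006300)/0.001196 = 2200 days.

2200 days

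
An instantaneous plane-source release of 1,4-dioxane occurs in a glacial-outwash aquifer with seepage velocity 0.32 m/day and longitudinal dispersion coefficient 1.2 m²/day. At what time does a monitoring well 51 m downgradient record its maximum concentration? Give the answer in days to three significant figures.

148 days

For the 1D instantaneous-source solution, setting ∂C/∂t = 0 at fixed x gives v²t² + 2Dt − x² = 0, so t = (√(D² + v²x²) − D)/v².
√(D² + v²x²) = √(1.2² + 0.32² × 51²) = 16.36; v² = 0.1024.
t = (16.36 − 1.2)/0.1024 = 148 days (vs. the pure-advection estimate x/v = 159 d).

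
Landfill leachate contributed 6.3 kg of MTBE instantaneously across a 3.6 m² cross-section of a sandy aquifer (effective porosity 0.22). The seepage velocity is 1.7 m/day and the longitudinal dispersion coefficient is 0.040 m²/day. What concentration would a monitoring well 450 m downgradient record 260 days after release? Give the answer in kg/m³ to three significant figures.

For an instantaneous plane source, C(x,t) = M/(n_e·A·√(4πDt)) · exp(−(x−vt)²/(4Dt)), with n_e·A the pore (flow) area.
Plume center vt = 1.7 × 260 = 442 m, so the well at 450 m is 8 m downgradient of the peak.
√(4πDt) = 11.43 m, giving peak height M/(n_e·A·√(4πDt)) = 6.3/(0.22 × 3.6 × 11.43) = 0.6959 kg/m³.
(x−vt)²/(4Dt) = (8)²/(4 × 0.040 × 260) = 1.538; exp(−1.538) = 0.2148.
C = 0.6959 × 0.2148 = 0.149 kg/m³.

0.149 kg/m³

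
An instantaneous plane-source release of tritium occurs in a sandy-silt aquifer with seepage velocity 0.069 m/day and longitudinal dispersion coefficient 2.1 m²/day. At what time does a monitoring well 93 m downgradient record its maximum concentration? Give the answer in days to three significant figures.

For the 1D instantaneous-source solution, setting ∂C/∂t = 0 at fixed x gives v²t² + 2Dt − x² = 0, so t = (√(D² + v²x²) − D)/v².
√(D² + v²x²) = √(2.1² + 0.069² × 93²) = 6.752; v² = 0.004761.
t = (6.752 − 2.1)/0.004761 = 977 days (vs. the pure-advection estimate x/v = 1350 d).

977 days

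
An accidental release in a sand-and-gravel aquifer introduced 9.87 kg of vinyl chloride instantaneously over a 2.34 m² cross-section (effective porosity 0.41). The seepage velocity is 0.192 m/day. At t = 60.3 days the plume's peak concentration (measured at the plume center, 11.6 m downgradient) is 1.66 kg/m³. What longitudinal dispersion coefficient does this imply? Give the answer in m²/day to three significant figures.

0.0507 m²/day

At the plume center C_max = M/(n_e·A·√(4πDt)), so D = M²/(4πt·(n_e·A·C_max)²).
n_e·A·C_max = 0.41 × 2.34 × 1.66 = 1.593 kg/m.
D = 9.87²/(4π × 60.3 × 1.593²) = 0.0507 m²/day.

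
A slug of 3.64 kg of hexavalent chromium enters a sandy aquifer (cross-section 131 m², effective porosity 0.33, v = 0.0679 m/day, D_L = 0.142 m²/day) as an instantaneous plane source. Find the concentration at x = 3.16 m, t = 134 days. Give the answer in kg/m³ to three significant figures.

For an instantaneous plane source, C(x,t) = M/(n_e·A·√(4πDt)) · exp(−(x−vt)²/(4Dt)), with n_e·A the pore (flow) area.
Plume center vt = 0.0679 × 134 = 9.0986 m, so the well at 3.16 m is 5.9386 m upgradient of the peak.
√(4πDt) = 15.46 m, giving peak height M/(n_e·A·√(4πDt)) = 3.64/(0.33 × 131 × 15.46) = 0.005446 kg/m³.
(x−vt)²/(4Dt) = (-5.9386)²/(4 × 0.142 × 134) = 0.4634; exp(−0.4634) = 0.6291.
C = 0.005446 × 0.6291 = 0.00343 kg/m³.

0.00343 kg/m³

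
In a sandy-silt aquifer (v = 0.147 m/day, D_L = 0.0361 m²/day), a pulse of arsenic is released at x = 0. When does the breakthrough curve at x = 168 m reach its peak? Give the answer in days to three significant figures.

For the 1D instantaneous-source solution, setting ∂C/∂t = 0 at fixed x gives v²t² + 2Dt − x² = 0, so t = (√(D² + v²x²) − D)/v².
√(D² + v²x²) = √(0.0361² + 0.147² × 168²) = 24.70; v² = 0.021609.
t = (24.70 − 0.0361)/0.021609 = 1140 days (vs. the pure-advection estimate x/v = 1140 d).

1140 days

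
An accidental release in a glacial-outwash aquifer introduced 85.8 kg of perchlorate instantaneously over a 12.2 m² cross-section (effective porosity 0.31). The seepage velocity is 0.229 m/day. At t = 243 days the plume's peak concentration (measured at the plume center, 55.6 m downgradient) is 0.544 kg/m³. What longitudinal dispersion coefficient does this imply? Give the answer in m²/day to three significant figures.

At the plume center C_max = M/(n_e·A·√(4πDt)), so D = M²/(4πt·(n_e·A·C_max)²).
n_e·A·C_max = 0.31 × 12.2 × 0.544 = 2.057 kg/m.
D = 85.8²/(4π × 243 × 2.057²) = 0.570 m²/day.

0.570 m²/day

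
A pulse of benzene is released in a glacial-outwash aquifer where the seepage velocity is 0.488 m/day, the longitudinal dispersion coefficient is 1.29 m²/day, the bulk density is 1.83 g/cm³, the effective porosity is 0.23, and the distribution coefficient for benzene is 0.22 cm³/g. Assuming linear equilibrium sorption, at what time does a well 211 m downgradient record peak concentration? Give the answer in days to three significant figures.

Retardation factor R = 1 + ρ_b·K_d/n = 1 + 1.83 × 0.22/0.23 = 2.750.
Sorption retards both mechanisms: v_R = v/R = 0.1775 m/day, D_R = D/R = 0.4691 m²/day.
Peak time from v_R²t² + 2D_R t − x² = 0: t = (√(D_R² + v_R²x²) − D_R)/v_R².
√(D_R² + v_R²x²) = √(0.4691² + 0.1775² × 211²) = 37.46; v_R² = 0.03151.
t = (37.46 − 0.4691)/0.03151 = 1170 days.

1170 days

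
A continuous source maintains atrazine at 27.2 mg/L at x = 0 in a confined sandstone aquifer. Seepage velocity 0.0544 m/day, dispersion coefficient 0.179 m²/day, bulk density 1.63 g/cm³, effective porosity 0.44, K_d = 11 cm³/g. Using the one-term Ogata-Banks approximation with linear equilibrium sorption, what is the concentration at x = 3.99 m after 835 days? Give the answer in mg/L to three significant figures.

Retardation factor R = 1 + ρ_b·K_d/n = 1 + 1.63 × 11/0.44 = 41.75.
Sorption retards both mechanisms: v_R = v/R = 0.001303 m/day, D_R = D/R = 0.004287 m²/day.
v_R·t = 0.001303 × 835 = 1.088005 m; 2√(D_R t) = 3.784 m; argument = (3.99 − 1.088005)/3.784 = 0.7669.
C = C₀ × ½·erfc(0.7669) = 27.2 × 0.1391 = 3.78 mg/L.

3.78 mg/L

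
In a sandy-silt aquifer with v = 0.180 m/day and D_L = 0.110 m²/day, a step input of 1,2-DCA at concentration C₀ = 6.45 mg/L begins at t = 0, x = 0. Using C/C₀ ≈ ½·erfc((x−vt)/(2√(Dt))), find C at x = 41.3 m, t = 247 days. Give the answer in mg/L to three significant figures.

4.30 mg/L

For a continuous step input, C/C₀ ≈ ½·erfc((x−vt)/(2√(Dt))).
vt = 0.180 × 247 = 44.46 m and 2√(Dt) = 2√(0.110 × 247) = 10.42 m.
Argument (x−vt)/(2√(Dt)) = (41.3 − 44.46)/10.42 = -0.3033; ½·erfc(-0.3033) = 0.6660.
C = 6.45 × 0.6660 = 4.30 mg/L.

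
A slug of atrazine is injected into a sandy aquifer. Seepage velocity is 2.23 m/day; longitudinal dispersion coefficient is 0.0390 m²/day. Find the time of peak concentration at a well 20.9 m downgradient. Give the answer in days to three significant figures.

For the 1D instantaneous-source solution, setting ∂C/∂t = 0 at fixed x gives v²t² + 2Dt − x² = 0, so t = (√(D² + v²x²) − D)/v².
√(D² + v²x²) = √(0.0390² + 2.23² × 20.9²) = 46.61; v² = 4.9729.
t = (46.61 − 0.0390)/4.9729 = 9.36 days (vs. the pure-advection estimate x/v = 9.37 d).

9.36 days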